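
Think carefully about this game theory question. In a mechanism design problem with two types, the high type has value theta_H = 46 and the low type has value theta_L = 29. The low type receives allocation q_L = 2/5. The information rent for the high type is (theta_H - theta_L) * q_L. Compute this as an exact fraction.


Step 1: theta_H - theta_L = 46 - 29 = 17
Step 2: Information rent = (theta_H - theta_L) * q_L
Step 3: = 17 * 2/5
Step 4: = 34/5

34/5


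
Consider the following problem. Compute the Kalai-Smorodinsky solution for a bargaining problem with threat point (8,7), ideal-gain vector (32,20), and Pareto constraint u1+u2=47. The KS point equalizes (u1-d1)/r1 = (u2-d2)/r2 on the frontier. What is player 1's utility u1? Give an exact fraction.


Step 1: At the KS point, (u1-d1)/r1 = (u2-d2)/r2 = t and u1+u2 = 47
Step 2: u1 = d1 + r1*t and u2 = d2 + r2*t, so (d1 + r1*t) + (d2 + r2*t) = 47
Step 3: t = (47 - 8 - 7)/(32 + 20) = 32/52 = 8/13
Step 4: u1 = d1 + r1*t = 8 + 32 * 8/13 = 360/13
Step 5: (Check: u2 = d2 + r2*t = 251/13; u1+u2 = 360/13 + 251/13 = 47, on the frontier.)

360/13


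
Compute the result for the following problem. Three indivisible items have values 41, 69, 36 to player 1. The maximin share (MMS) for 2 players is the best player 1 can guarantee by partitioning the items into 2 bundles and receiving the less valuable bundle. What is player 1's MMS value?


Step 1: Item values = 41, 69, 36
Step 2: Enumerate all 2-bundle partitions and take the smaller bundle:
  Partition 1: {41} vs {69,36} -> bundles 41, 105; min = 41
  Partition 2: {69} vs {41,36} -> bundles 69, 77; min = 69
  Partition 3: {36} vs {41,69} -> bundles 36, 110; min = 36
Step 3: MMS = max(41, 69, 36) = 69

69


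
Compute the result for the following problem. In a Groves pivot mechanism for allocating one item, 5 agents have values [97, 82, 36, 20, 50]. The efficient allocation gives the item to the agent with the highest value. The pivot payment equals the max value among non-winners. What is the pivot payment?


Step 1: The efficient winner is agent 0 with value 97
Step 2: Other agents' values: [82, 36, 20, 50]
Step 3: Pivot payment = max(others) = 82
Step 4: The winner pays 82

82


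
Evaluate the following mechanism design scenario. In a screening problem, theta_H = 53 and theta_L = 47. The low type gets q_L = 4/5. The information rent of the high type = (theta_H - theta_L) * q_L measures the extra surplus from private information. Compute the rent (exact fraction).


Step 1: theta_H - theta_L = 53 - 47 = 6
Step 2: Information rent = (theta_H - theta_L) * q_L
Step 3: = 6 * 4/5
Step 4: = 24/5

24/5


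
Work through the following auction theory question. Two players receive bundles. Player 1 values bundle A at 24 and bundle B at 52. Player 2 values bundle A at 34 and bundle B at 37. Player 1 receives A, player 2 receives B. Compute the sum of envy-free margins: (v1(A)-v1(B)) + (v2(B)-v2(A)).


Step 1: Player 1's margin = v1(A) - v1(B) = 24 - 52 = -28
Step 2: Player 2's margin = v2(B) - v2(A) = 37 - 34 = 3
Step 3: Total margin = -28 + 3 = -25

-25


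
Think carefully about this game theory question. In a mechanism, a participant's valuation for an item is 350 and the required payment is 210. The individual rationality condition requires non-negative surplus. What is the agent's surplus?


Step 1: Surplus = value - payment = 350 - 210 = 140
Step 2: IR is satisfied (surplus >= 0)

140


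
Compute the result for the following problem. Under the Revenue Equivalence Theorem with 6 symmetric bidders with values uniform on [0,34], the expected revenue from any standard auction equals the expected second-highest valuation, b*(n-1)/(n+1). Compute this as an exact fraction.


Step 1: By Revenue Equivalence, expected revenue = b*(n-1)/(n+1)
Step 2: Substituting n = 6, b = 34
Step 3: Revenue = 34*(6-1)/(6+1) = 34*5/7
Step 4: Revenue = 170/7

170/7


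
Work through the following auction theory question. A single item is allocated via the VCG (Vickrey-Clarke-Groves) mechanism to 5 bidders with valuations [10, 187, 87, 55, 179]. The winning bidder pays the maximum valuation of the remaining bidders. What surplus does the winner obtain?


Step 1: The winner is the agent with the highest value: agent 1 with value 187
Step 2: Values of other agents: [10, 87, 55, 179]
Step 3: VCG payment = max of others' values = 179
Step 4: Surplus = 187 - 179 = 8

8


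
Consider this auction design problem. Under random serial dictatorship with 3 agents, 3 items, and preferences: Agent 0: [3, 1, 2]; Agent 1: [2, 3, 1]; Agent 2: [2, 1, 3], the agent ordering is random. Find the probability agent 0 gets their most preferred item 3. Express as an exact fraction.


Step 1: Agent 0 wants item 3
Step 2: There are 6 possible orderings of agents
Step 3: In 5 orderings, agent 0 gets item 3
Step 4: Probability = 5/6

5/6


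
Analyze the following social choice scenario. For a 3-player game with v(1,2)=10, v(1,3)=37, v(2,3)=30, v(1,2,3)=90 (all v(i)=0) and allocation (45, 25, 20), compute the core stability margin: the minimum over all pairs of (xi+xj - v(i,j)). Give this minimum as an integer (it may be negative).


Step 1: Slack for coalition (1,2): x1+x2 - v12 = 70 - 10 = 60
Step 2: Slack for coalition (1,3): x1+x3 - v13 = 65 - 37 = 28
Step 3: Slack for coalition (2,3): x2+x3 - v23 = 45 - 30 = 15
Step 4: Minimum slack = min(60, 28, 15) = 15, attained by (2,3); no pair can gain by deviating, so the allocation is in the core

15


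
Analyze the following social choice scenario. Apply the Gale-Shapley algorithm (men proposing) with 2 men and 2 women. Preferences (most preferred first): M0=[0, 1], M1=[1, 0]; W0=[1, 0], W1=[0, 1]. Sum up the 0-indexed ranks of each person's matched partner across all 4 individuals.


Step 1: Run Gale-Shapley (men propose, women hold best offer):
  M0 proposes to W0; she accepts
  M1 proposes to W1; she accepts
Step 2: Final matching: W0-M0, W1-M1
Step 3: 0-indexed ranks (man's rank of his match, then woman's): 0 + 1 + 0 + 1
Step 4: Total rank sum = 2

2


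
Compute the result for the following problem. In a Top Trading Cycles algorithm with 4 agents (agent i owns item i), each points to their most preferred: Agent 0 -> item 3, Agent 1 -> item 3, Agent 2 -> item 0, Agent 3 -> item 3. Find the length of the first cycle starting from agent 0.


Step 1: Trace the pointer graph from agent 0: 0 -> 3 -> 3
Step 2: A cycle is detected when we revisit agent 3
Step 3: The cycle is: 3 -> 3
Step 4: Cycle length = 1

1


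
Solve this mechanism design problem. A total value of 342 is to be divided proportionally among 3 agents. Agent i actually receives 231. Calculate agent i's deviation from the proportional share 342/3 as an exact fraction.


Step 1: Proportional share = 342/3 = 114
Step 2: Agent's actual allocation = 231
Step 3: Excess = 231 - 114 = 117

117


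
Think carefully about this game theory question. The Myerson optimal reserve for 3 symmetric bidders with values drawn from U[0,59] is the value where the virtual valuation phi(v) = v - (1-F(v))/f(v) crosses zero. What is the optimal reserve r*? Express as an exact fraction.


Step 1: For U[0,59], F(v) = v/59 and f(v) = 1/59
Step 2: phi(v) = v - (1 - v/59)/(1/59) = v - (59 - v) = 2v - 59
Step 3: Set phi(r*) = 0: 2r* - 59 = 0
Step 4: r* = 59/2 (the number of bidders n = 3 does not enter)

59/2


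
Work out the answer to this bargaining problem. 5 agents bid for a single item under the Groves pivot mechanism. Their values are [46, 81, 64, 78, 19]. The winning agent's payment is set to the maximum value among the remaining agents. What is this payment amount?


Step 1: The efficient winner is agent 1 with value 81
Step 2: Other agents' values: [46, 64, 78, 19]
Step 3: Pivot payment = max(others) = 78
Step 4: The winner pays 78

78


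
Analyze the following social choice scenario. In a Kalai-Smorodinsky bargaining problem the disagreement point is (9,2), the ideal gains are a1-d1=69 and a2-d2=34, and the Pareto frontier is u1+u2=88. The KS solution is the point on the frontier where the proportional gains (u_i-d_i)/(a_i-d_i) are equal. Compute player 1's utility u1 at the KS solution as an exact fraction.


Step 1: At the KS point, (u1-d1)/r1 = (u2-d2)/r2 = t and u1+u2 = 88
Step 2: u1 = d1 + r1*t and u2 = d2 + r2*t, so (d1 + r1*t) + (d2 + r2*t) = 88
Step 3: t = (88 - 9 - 2)/(69 + 34) = 77/103
Step 4: u1 = d1 + r1*t = 9 + 69 * 77/103 = 6240/103
Step 5: (Check: u2 = d2 + r2*t = 2824/103; u1+u2 = 6240/103 + 2824/103 = 88, on the frontier.)

6240/103


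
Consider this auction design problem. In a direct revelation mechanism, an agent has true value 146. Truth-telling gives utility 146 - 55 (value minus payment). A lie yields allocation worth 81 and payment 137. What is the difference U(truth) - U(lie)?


Step 1: U(truth) = value - payment = 146 - 55 = 91
Step 2: U(lie) = allocation - payment = 81 - 137 = -56
Step 3: IC gap = 91 - (-56) = 147

147


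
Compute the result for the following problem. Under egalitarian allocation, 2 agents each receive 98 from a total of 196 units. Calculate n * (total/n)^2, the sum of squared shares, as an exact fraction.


Step 1: Each agent's share = 196/2 = 98
Step 2: Square of each share = (98)^2 = 9604
Step 3: Sum of squares = 2 * 9604 = 19208

19208


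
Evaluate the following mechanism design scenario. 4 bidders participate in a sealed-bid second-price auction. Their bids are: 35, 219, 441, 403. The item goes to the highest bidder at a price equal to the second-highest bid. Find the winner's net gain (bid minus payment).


Step 1: Sort bids in descending order: 441, 403, 219, 35
Step 2: The winning bid is the highest: 441
Step 3: The payment equals the second-highest bid: 403
Step 4: Surplus = winner's bid - payment = 441 - 403 = 38

38


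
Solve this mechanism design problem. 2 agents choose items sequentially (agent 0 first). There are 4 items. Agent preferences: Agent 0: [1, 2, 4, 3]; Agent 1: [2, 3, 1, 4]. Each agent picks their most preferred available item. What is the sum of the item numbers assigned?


Step 1: Agent 0 picks item 1
Step 2: Agent 1 picks item 2
Step 3: Sum = 1 + 2 = 3

3


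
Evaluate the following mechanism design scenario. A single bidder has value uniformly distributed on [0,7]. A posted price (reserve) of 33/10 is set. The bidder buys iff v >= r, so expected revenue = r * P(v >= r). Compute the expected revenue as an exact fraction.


Step 1: Posted price r = 33/10, value support [0,7]
Step 2: P(v >= r) = (7 - 33/10)/7 = 37/70
Step 3: Expected revenue = r * P(v >= r) = 33/10 * 37/70
Step 4: Revenue = 1221/700

1221/700


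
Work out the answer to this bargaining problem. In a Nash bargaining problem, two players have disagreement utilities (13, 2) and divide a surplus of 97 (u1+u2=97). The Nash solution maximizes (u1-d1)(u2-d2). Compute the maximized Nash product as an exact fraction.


Step 1: The Nash solution splits surplus symmetrically above the disagreement point
Step 2: u1 = (total + d1 - d2)/2 = (97 + 13 - 2)/2 = 54
Step 3: u2 = (total - d1 + d2)/2 = (97 - 13 + 2)/2 = 43
Step 4: Nash product = (54 - 13) * (43 - 2)
Step 5: = 41 * 41 = 1681

1681


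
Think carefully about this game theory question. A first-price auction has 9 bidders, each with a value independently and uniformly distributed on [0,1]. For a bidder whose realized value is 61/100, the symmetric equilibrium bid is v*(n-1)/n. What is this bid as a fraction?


Step 1: The symmetric BNE bidding function is b(v) = v * (n-1) / n
Step 2: Substitute v = 61/100 and n = 9
Step 3: b = 61/100 * 8/9
Step 4: b = 122/225

122/225


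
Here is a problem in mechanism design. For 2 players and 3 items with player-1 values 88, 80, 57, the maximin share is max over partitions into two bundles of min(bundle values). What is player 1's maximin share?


Step 1: Item values = 88, 80, 57
Step 2: Enumerate all 2-bundle partitions and take the smaller bundle:
  Partition 1: {88} vs {80,57} -> bundles 88, 137; min = 88
  Partition 2: {80} vs {88,57} -> bundles 80, 145; min = 80
  Partition 3: {57} vs {88,80} -> bundles 57, 168; min = 57
Step 3: MMS = max(88, 80, 57) = 88

88


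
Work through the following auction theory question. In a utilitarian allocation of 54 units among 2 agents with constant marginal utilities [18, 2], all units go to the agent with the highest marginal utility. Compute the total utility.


Step 1: The marginal utilities are [18, 2]
Step 2: The highest marginal utility is 18
Step 3: All 54 units go to that agent
Step 4: Total utility = 18 * 54 = 972

972


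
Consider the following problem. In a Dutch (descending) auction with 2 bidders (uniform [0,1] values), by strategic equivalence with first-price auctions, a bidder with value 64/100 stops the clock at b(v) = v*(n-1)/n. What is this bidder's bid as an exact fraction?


Step 1: Dutch auctions are strategically equivalent to first-price auctions
Step 2: The equilibrium bid is b(v) = v*(n-1)/n
Step 3: b = 16/25 * 1/2
Step 4: b = 8/25

8/25


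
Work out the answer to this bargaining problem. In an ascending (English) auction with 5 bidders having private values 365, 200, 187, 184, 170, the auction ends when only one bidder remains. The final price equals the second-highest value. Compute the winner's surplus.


Step 1: Identify the highest value: 365
Step 2: Identify the second-highest value: 200
Step 3: The final price = second-highest value = 200
Step 4: Surplus = 365 - 200 = 165

165


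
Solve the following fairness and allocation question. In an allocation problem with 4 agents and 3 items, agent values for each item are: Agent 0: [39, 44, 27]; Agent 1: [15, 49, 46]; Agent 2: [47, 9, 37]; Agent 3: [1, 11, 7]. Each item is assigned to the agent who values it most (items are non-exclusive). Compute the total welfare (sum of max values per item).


Step 1: For each item, find the maximum value among all agents.
Step 2: Item 0 -> Agent 2 (value 47)
Step 3: Item 1 -> Agent 1 (value 49)
Step 4: Item 2 -> Agent 1 (value 46)
Step 5: Total welfare = 47 + 49 + 46 = 142

142


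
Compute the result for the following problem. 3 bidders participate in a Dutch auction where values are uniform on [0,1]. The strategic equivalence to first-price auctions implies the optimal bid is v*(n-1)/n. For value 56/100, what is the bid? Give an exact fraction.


Step 1: Dutch auctions are strategically equivalent to first-price auctions
Step 2: The equilibrium bid is b(v) = v*(n-1)/n
Step 3: b = 14/25 * 2/3
Step 4: b = 28/75

28/75


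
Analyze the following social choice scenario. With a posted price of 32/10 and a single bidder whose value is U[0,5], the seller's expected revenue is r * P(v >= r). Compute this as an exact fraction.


Step 1: Posted price r = 16/5, value support [0,5]
Step 2: P(v >= r) = (5 - 16/5)/5 = 9/25
Step 3: Expected revenue = r * P(v >= r) = 16/5 * 9/25
Step 4: Revenue = 144/125

144/125


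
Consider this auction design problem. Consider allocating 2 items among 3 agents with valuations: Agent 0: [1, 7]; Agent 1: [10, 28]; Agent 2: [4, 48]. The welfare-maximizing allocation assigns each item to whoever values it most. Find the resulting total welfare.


Step 1: For each item, find the maximum value among all agents.
Step 2: Item 0 -> Agent 1 (value 10)
Step 3: Item 1 -> Agent 2 (value 48)
Step 4: Total welfare = 10 + 48 = 58

58


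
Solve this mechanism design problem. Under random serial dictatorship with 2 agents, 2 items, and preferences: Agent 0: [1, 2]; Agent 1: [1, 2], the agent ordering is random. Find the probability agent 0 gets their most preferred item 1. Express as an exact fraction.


Step 1: Agent 0 wants item 1
Step 2: There are 2 possible orderings of agents
Step 3: In 1 orderings, agent 0 gets item 1
Step 4: Probability = 1/2

1/2


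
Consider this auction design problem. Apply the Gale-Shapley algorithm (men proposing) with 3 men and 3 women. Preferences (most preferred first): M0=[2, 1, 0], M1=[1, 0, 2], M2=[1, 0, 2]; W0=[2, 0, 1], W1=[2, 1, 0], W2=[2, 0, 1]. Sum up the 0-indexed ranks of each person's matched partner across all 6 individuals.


Step 1: Run Gale-Shapley (men propose, women hold best offer):
  M0 proposes to W2; she accepts
  M1 proposes to W1; she accepts
  M2 proposes to W1; she switches from M1
  M1 proposes to W0; she accepts
Step 2: Final matching: W0-M1, W1-M2, W2-M0
Step 3: 0-indexed ranks (man's rank of his match, then woman's): 1 + 2 + 0 + 0 + 0 + 1
Step 4: Total rank sum = 4

4


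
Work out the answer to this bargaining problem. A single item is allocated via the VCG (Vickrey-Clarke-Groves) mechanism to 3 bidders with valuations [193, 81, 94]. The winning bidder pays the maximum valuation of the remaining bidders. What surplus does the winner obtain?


Step 1: The winner is the agent with the highest value: agent 0 with value 193
Step 2: Values of other agents: [81, 94]
Step 3: VCG payment = max of others' values = 94
Step 4: Surplus = 193 - 94 = 99

99


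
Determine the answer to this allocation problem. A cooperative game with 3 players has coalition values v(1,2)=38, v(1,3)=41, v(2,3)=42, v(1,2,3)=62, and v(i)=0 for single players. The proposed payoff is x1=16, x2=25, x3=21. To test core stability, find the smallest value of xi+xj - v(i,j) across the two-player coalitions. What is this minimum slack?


Step 1: Slack for coalition (1,2): x1+x2 - v12 = 41 - 38 = 3
Step 2: Slack for coalition (1,3): x1+x3 - v13 = 37 - 41 = -4
Step 3: Slack for coalition (2,3): x2+x3 - v23 = 46 - 42 = 4
Step 4: Minimum slack = min(3, -4, 4) = -4, attained by (1,3); coalition (1,3) can block (slack < 0), so the allocation is not in the core

-4


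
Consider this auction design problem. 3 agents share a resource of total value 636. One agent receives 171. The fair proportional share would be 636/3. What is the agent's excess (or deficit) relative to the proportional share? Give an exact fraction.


Step 1: Proportional share = 636/3 = 212
Step 2: Agent's actual allocation = 171
Step 3: Excess = 171 - 212 = -41

-41


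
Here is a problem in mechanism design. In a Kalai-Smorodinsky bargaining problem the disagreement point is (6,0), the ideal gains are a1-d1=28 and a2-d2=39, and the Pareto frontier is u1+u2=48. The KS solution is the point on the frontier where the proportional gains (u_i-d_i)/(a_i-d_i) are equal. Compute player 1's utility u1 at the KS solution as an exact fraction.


Step 1: At the KS point, (u1-d1)/r1 = (u2-d2)/r2 = t and u1+u2 = 48
Step 2: u1 = d1 + r1*t and u2 = d2 + r2*t, so (d1 + r1*t) + (d2 + r2*t) = 48
Step 3: t = (48 - 6 - 0)/(28 + 39) = 42/67
Step 4: u1 = d1 + r1*t = 6 + 28 * 42/67 = 1578/67
Step 5: (Check: u2 = d2 + r2*t = 1638/67; u1+u2 = 1578/67 + 1638/67 = 48, on the frontier.)

1578/67


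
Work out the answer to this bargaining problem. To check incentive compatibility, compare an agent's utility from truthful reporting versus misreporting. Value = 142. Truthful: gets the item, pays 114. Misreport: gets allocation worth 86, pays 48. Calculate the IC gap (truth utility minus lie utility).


Step 1: U(truth) = value - payment = 142 - 114 = 28
Step 2: U(lie) = allocation - payment = 86 - 48 = 38
Step 3: IC gap = 28 - 38 = -10

-10


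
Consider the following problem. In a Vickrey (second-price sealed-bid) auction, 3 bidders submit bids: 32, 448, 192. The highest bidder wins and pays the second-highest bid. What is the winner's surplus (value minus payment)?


Step 1: Sort bids in descending order: 448, 192, 32
Step 2: The winning bid is the highest: 448
Step 3: The payment equals the second-highest bid: 192
Step 4: Surplus = winner's bid - payment = 448 - 192 = 256

256


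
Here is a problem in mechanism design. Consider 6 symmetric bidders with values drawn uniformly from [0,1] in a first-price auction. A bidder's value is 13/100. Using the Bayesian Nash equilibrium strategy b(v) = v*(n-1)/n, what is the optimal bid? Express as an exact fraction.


Step 1: The symmetric BNE bidding function is b(v) = v * (n-1) / n
Step 2: Substitute v = 13/100 and n = 6
Step 3: b = 13/100 * 5/6
Step 4: b = 13/120

13/120


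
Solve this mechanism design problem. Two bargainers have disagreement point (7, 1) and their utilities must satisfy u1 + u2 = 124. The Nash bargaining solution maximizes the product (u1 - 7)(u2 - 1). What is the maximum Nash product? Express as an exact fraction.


Step 1: The Nash solution splits surplus symmetrically above the disagreement point
Step 2: u1 = (total + d1 - d2)/2 = (124 + 7 - 1)/2 = 65
Step 3: u2 = (total - d1 + d2)/2 = (124 - 7 + 1)/2 = 59
Step 4: Nash product = (65 - 7) * (59 - 1)
Step 5: = 58 * 58 = 3364

3364


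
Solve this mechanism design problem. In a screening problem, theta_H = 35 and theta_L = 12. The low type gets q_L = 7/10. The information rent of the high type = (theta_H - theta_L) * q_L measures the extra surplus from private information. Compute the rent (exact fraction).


Step 1: theta_H - theta_L = 35 - 12 = 23
Step 2: Information rent = (theta_H - theta_L) * q_L
Step 3: = 23 * 7/10
Step 4: = 161/10

161/10


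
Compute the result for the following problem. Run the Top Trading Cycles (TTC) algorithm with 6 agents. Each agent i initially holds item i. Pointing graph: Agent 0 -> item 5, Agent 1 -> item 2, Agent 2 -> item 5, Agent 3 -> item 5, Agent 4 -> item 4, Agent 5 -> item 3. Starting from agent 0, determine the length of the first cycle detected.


Step 1: Trace the pointer graph from agent 0: 0 -> 5 -> 3 -> 5
Step 2: A cycle is detected when we revisit agent 5
Step 3: The cycle is: 5 -> 3 -> 5
Step 4: Cycle length = 2

2


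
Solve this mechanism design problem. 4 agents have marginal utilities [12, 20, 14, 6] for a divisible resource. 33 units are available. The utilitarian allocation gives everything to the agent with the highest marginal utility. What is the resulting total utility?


Step 1: The marginal utilities are [12, 20, 14, 6]
Step 2: The highest marginal utility is 20
Step 3: All 33 units go to that agent
Step 4: Total utility = 20 * 33 = 660

660


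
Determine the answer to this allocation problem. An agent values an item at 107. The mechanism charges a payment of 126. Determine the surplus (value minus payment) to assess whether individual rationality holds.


Step 1: Surplus = value - payment = 107 - 126 = -19
Step 2: IR is violated (surplus < 0)

-19


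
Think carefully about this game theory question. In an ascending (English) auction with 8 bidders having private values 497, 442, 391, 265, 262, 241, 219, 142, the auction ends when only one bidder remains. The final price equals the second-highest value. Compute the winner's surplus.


Step 1: Identify the highest value: 497
Step 2: Identify the second-highest value: 442
Step 3: The final price = second-highest value = 442
Step 4: Surplus = 497 - 442 = 55

55


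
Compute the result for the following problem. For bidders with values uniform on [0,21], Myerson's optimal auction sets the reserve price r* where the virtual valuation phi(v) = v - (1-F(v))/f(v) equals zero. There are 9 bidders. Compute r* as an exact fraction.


Step 1: For U[0,21], F(v) = v/21 and f(v) = 1/21
Step 2: phi(v) = v - (1 - v/21)/(1/21) = v - (21 - v) = 2v - 21
Step 3: Set phi(r*) = 0: 2r* - 21 = 0
Step 4: r* = 21/2 (the number of bidders n = 9 does not enter)

21/2


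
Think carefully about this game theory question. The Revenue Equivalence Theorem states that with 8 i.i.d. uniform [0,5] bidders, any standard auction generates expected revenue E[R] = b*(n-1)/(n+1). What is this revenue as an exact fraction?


Step 1: By Revenue Equivalence, expected revenue = b*(n-1)/(n+1)
Step 2: Substituting n = 8, b = 5
Step 3: Revenue = 5*(8-1)/(8+1) = 5*7/9
Step 4: Revenue = 35/9

35/9


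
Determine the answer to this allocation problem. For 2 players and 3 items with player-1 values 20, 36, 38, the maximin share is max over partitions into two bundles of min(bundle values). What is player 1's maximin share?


Step 1: Item values = 20, 36, 38
Step 2: Enumerate all 2-bundle partitions and take the smaller bundle:
  Partition 1: {20} vs {36,38} -> bundles 20, 74; min = 20
  Partition 2: {36} vs {20,38} -> bundles 36, 58; min = 36
  Partition 3: {38} vs {20,36} -> bundles 38, 56; min = 38
Step 3: MMS = max(20, 36, 38) = 38

38


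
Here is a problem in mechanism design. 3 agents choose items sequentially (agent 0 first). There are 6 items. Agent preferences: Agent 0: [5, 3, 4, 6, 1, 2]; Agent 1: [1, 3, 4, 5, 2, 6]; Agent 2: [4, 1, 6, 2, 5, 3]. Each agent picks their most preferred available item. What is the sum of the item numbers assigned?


Step 1: Agent 0 picks item 5
Step 2: Agent 1 picks item 1
Step 3: Agent 2 picks item 4
Step 4: Sum = 5 + 1 + 4 = 10

10


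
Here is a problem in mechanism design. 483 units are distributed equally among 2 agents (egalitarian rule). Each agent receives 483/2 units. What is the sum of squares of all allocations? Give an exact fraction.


Step 1: Each agent's share = 483/2
Step 2: Square of each share = (483/2)^2 = 233289/4
Step 3: Sum of squares = 2 * 233289/4 = 233289/2

233289/2


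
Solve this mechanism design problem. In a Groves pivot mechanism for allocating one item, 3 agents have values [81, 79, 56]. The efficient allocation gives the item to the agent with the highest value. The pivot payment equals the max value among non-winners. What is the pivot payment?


Step 1: The efficient winner is agent 0 with value 81
Step 2: Other agents' values: [79, 56]
Step 3: Pivot payment = max(others) = 79
Step 4: The winner pays 79

79


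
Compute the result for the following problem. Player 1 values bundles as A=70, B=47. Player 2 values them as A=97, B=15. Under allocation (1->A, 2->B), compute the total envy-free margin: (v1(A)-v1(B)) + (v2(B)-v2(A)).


Step 1: Player 1's margin = v1(A) - v1(B) = 70 - 47 = 23
Step 2: Player 2's margin = v2(B) - v2(A) = 15 - 97 = -82
Step 3: Total margin = 23 + -82 = -59

-59


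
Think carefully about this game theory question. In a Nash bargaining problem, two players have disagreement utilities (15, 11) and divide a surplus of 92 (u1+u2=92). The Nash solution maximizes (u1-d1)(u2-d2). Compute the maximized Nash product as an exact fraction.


Step 1: The Nash solution splits surplus symmetrically above the disagreement point
Step 2: u1 = (total + d1 - d2)/2 = (92 + 15 - 11)/2 = 48
Step 3: u2 = (total - d1 + d2)/2 = (92 - 15 + 11)/2 = 44
Step 4: Nash product = (48 - 15) * (44 - 11)
Step 5: = 33 * 33 = 1089

1089


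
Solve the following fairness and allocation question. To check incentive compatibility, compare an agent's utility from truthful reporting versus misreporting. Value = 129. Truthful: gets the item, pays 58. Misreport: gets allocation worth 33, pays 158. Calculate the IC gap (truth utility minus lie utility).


Step 1: U(truth) = value - payment = 129 - 58 = 71
Step 2: U(lie) = allocation - payment = 33 - 158 = -125
Step 3: IC gap = 71 - (-125) = 196

196


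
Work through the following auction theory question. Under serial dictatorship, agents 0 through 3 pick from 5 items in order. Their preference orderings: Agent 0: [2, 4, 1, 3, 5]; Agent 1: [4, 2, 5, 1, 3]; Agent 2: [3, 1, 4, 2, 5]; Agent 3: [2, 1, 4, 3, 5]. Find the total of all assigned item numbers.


Step 1: Agent 0 picks item 2
Step 2: Agent 1 picks item 4
Step 3: Agent 2 picks item 3
Step 4: Agent 3 picks item 1
Step 5: Sum = 2 + 4 + 3 + 1 = 10

10


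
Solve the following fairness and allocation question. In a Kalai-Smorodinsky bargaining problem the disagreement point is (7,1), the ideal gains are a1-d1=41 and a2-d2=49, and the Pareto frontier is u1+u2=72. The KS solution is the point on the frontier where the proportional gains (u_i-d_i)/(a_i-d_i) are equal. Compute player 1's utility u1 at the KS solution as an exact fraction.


Step 1: At the KS point, (u1-d1)/r1 = (u2-d2)/r2 = t and u1+u2 = 72
Step 2: u1 = d1 + r1*t and u2 = d2 + r2*t, so (d1 + r1*t) + (d2 + r2*t) = 72
Step 3: t = (72 - 7 - 1)/(41 + 49) = 64/90 = 32/45
Step 4: u1 = d1 + r1*t = 7 + 41 * 32/45 = 1627/45
Step 5: (Check: u2 = d2 + r2*t = 1613/45; u1+u2 = 1627/45 + 1613/45 = 72, on the frontier.)

1627/45


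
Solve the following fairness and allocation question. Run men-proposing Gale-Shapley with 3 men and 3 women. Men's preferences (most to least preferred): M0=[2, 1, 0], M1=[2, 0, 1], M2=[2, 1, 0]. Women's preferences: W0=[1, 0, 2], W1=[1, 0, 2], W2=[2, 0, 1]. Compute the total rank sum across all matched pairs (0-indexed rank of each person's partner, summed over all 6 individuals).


Step 1: Run Gale-Shapley (men propose, women hold best offer):
  M0 proposes to W2; she accepts
  M1 proposes to W2; rejected
  M1 proposes to W0; she accepts
  M2 proposes to W2; she switches from M0
  M0 proposes to W1; she accepts
Step 2: Final matching: W0-M1, W1-M0, W2-M2
Step 3: 0-indexed ranks (man's rank of his match, then woman's): 1 + 0 + 1 + 1 + 0 + 0
Step 4: Total rank sum = 3

3


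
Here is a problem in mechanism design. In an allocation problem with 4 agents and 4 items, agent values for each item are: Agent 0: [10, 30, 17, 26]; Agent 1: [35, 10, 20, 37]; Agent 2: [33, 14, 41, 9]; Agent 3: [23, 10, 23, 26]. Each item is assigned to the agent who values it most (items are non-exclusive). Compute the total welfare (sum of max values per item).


Step 1: For each item, find the maximum value among all agents.
Step 2: Item 0 -> Agent 1 (value 35)
Step 3: Item 1 -> Agent 0 (value 30)
Step 4: Item 2 -> Agent 2 (value 41)
Step 5: Item 3 -> Agent 1 (value 37)
Step 6: Total welfare = 35 + 30 + 41 + 37 = 143

143


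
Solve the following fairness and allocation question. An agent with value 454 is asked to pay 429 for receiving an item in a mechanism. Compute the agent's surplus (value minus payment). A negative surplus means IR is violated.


Step 1: Surplus = value - payment = 454 - 429 = 25
Step 2: IR is satisfied (surplus >= 0)

25


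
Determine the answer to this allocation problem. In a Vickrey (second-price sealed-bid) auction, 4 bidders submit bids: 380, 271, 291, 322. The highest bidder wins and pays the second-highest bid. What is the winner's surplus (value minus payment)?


Step 1: Sort bids in descending order: 380, 322, 291, 271
Step 2: The winning bid is the highest: 380
Step 3: The payment equals the second-highest bid: 322
Step 4: Surplus = winner's bid - payment = 380 - 322 = 58

58


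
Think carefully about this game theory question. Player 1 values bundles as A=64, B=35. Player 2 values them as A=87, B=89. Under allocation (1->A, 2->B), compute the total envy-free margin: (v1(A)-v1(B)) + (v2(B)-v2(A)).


Step 1: Player 1's margin = v1(A) - v1(B) = 64 - 35 = 29
Step 2: Player 2's margin = v2(B) - v2(A) = 89 - 87 = 2
Step 3: Total margin = 29 + 2 = 31

31


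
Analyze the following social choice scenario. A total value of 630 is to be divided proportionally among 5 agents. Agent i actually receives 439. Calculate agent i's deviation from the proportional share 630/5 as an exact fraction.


Step 1: Proportional share = 630/5 = 126
Step 2: Agent's actual allocation = 439
Step 3: Excess = 439 - 126 = 313

313


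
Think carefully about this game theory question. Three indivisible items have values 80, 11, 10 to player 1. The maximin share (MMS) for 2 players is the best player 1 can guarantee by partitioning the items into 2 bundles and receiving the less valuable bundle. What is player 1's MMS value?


Step 1: Item values = 80, 11, 10
Step 2: Enumerate all 2-bundle partitions and take the smaller bundle:
  Partition 1: {80} vs {11,10} -> bundles 80, 21; min = 21
  Partition 2: {11} vs {80,10} -> bundles 11, 90; min = 11
  Partition 3: {10} vs {80,11} -> bundles 10, 91; min = 10
Step 3: MMS = max(21, 11, 10) = 21

21


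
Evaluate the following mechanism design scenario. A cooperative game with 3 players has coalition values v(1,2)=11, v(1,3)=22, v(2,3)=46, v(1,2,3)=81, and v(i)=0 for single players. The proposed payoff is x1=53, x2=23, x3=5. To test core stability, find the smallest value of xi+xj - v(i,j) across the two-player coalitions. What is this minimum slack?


Step 1: Slack for coalition (1,2): x1+x2 - v12 = 76 - 11 = 65
Step 2: Slack for coalition (1,3): x1+x3 - v13 = 58 - 22 = 36
Step 3: Slack for coalition (2,3): x2+x3 - v23 = 28 - 46 = -18
Step 4: Minimum slack = min(65, 36, -18) = -18, attained by (2,3); coalition (2,3) can block (slack < 0), so the allocation is not in the core

-18


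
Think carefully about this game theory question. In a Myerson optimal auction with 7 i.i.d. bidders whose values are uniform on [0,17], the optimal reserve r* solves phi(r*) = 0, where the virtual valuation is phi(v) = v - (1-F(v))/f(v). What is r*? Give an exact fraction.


Step 1: For U[0,17], F(v) = v/17 and f(v) = 1/17
Step 2: phi(v) = v - (1 - v/17)/(1/17) = v - (17 - v) = 2v - 17
Step 3: Set phi(r*) = 0: 2r* - 17 = 0
Step 4: r* = 17/2 (the number of bidders n = 7 does not enter)

17/2


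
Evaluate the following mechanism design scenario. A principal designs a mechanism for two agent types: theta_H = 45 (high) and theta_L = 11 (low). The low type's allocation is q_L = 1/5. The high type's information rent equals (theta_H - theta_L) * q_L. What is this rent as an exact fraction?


Step 1: theta_H - theta_L = 45 - 11 = 34
Step 2: Information rent = (theta_H - theta_L) * q_L
Step 3: = 34 * 1/5
Step 4: = 34/5

34/5


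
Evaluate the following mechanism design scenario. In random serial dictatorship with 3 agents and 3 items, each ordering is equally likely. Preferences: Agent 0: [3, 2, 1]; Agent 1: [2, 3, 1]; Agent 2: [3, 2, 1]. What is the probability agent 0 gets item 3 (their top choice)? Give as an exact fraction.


Step 1: Agent 0 wants item 3
Step 2: There are 6 possible orderings of agents
Step 3: In 3 orderings, agent 0 gets item 3
Step 4: Probability = 3/6 = 1/2

1/2


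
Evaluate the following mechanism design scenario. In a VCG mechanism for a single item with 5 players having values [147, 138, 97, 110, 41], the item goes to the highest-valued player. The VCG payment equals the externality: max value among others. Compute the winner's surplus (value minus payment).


Step 1: The winner is the agent with the highest value: agent 0 with value 147
Step 2: Values of other agents: [138, 97, 110, 41]
Step 3: VCG payment = max of others' values = 138
Step 4: Surplus = 147 - 138 = 9

9


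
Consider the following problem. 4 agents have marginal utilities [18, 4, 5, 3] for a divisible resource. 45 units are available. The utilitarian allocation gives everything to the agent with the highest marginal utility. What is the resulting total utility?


Step 1: The marginal utilities are [18, 4, 5, 3]
Step 2: The highest marginal utility is 18
Step 3: All 45 units go to that agent
Step 4: Total utility = 18 * 45 = 810

810


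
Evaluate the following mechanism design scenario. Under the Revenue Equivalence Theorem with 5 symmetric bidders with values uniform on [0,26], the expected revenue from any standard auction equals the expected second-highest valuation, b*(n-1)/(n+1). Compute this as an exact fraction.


Step 1: By Revenue Equivalence, expected revenue = b*(n-1)/(n+1)
Step 2: Substituting n = 5, b = 26
Step 3: Revenue = 26*(5-1)/(5+1) = 26*4/6
Step 4: Revenue = 104/6 = 52/3

52/3


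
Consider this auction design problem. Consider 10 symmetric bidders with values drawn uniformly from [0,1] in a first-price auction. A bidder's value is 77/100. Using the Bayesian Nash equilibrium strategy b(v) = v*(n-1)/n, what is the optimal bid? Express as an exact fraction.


Step 1: The symmetric BNE bidding function is b(v) = v * (n-1) / n
Step 2: Substitute v = 77/100 and n = 10
Step 3: b = 77/100 * 9/10
Step 4: b = 693/1000

693/1000


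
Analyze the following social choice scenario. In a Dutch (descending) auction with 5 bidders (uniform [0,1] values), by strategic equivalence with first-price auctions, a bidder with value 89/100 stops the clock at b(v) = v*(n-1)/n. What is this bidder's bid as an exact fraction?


Step 1: Dutch auctions are strategically equivalent to first-price auctions
Step 2: The equilibrium bid is b(v) = v*(n-1)/n
Step 3: b = 89/100 * 4/5
Step 4: b = 89/125

89/125


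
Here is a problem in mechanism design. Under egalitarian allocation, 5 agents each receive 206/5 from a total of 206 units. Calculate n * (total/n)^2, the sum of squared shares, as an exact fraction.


Step 1: Each agent's share = 206/5
Step 2: Square of each share = (206/5)^2 = 42436/25
Step 3: Sum of squares = 5 * 42436/25 = 42436/5

42436/5


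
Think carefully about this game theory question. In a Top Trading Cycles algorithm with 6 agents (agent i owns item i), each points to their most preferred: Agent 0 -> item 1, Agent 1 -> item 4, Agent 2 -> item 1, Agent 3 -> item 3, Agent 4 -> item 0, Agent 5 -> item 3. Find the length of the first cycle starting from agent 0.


Step 1: Trace the pointer graph from agent 0: 0 -> 1 -> 4 -> 0
Step 2: A cycle is detected when we revisit agent 0
Step 3: The cycle is: 0 -> 1 -> 4 -> 0
Step 4: Cycle length = 3

3


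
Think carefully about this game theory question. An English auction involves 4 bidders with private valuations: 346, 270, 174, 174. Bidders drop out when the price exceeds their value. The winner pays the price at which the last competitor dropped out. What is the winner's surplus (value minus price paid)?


Step 1: Identify the highest value: 346
Step 2: Identify the second-highest value: 270
Step 3: The final price = second-highest value = 270
Step 4: Surplus = 346 - 270 = 76

76


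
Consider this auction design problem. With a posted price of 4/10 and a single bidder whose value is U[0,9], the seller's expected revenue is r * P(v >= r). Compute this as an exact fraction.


Step 1: Posted price r = 2/5, value support [0,9]
Step 2: P(v >= r) = (9 - 2/5)/9 = 43/45
Step 3: Expected revenue = r * P(v >= r) = 2/5 * 43/45
Step 4: Revenue = 86/225

86/225


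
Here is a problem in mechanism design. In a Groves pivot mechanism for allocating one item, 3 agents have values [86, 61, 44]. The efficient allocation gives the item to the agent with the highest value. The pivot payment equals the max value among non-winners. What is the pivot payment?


Step 1: The efficient winner is agent 0 with value 86
Step 2: Other agents' values: [61, 44]
Step 3: Pivot payment = max(others) = 61
Step 4: The winner pays 61

61


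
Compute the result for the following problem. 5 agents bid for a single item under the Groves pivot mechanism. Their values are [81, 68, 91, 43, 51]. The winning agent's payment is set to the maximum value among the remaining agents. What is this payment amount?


Step 1: The efficient winner is agent 2 with value 91
Step 2: Other agents' values: [81, 68, 43, 51]
Step 3: Pivot payment = max(others) = 81
Step 4: The winner pays 81

81


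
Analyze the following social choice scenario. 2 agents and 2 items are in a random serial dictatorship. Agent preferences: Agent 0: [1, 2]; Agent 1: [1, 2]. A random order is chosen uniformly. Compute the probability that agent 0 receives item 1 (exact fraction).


Step 1: Agent 0 wants item 1
Step 2: There are 2 possible orderings of agents
Step 3: In 1 orderings, agent 0 gets item 1
Step 4: Probability = 1/2

1/2


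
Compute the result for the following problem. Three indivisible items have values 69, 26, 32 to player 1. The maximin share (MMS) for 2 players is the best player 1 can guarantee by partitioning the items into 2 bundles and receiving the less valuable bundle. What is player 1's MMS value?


Step 1: Item values = 69, 26, 32
Step 2: Enumerate all 2-bundle partitions and take the smaller bundle:
  Partition 1: {69} vs {26,32} -> bundles 69, 58; min = 58
  Partition 2: {26} vs {69,32} -> bundles 26, 101; min = 26
  Partition 3: {32} vs {69,26} -> bundles 32, 95; min = 32
Step 3: MMS = max(58, 26, 32) = 58

58


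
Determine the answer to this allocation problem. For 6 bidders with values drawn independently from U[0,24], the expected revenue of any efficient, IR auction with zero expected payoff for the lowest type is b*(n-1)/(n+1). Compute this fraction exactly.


Step 1: By Revenue Equivalence, expected revenue = b*(n-1)/(n+1)
Step 2: Substituting n = 6, b = 24
Step 3: Revenue = 24*(6-1)/(6+1) = 24*5/7
Step 4: Revenue = 120/7

120/7
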